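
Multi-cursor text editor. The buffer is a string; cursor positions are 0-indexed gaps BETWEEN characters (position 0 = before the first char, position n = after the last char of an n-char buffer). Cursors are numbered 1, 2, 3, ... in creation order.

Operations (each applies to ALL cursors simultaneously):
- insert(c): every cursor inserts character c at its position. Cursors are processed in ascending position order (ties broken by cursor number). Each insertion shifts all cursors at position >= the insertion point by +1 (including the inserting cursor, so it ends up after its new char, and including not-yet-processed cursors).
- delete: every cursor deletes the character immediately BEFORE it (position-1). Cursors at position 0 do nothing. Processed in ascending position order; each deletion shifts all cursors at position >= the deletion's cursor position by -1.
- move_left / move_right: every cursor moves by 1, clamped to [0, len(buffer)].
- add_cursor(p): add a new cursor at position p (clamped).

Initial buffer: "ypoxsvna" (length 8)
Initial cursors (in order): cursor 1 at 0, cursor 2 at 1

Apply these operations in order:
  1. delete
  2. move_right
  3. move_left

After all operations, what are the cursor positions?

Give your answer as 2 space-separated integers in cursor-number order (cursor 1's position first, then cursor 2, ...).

After op 1 (delete): buffer="poxsvna" (len 7), cursors c1@0 c2@0, authorship .......
After op 2 (move_right): buffer="poxsvna" (len 7), cursors c1@1 c2@1, authorship .......
After op 3 (move_left): buffer="poxsvna" (len 7), cursors c1@0 c2@0, authorship .......

Answer: 0 0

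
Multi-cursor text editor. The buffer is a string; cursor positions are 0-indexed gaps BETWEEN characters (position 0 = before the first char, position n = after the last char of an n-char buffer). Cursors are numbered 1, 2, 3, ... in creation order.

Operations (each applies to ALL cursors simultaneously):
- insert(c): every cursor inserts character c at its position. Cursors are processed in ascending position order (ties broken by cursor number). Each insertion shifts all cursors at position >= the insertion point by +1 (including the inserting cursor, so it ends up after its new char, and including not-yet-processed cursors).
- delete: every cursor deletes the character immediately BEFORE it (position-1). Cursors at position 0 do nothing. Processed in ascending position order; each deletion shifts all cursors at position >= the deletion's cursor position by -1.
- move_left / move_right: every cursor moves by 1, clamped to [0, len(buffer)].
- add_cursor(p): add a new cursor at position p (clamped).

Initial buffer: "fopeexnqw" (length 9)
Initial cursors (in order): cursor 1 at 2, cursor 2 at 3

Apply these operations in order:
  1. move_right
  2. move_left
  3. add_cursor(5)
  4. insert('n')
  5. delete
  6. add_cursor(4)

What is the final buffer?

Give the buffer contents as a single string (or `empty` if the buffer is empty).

After op 1 (move_right): buffer="fopeexnqw" (len 9), cursors c1@3 c2@4, authorship .........
After op 2 (move_left): buffer="fopeexnqw" (len 9), cursors c1@2 c2@3, authorship .........
After op 3 (add_cursor(5)): buffer="fopeexnqw" (len 9), cursors c1@2 c2@3 c3@5, authorship .........
After op 4 (insert('n')): buffer="fonpneenxnqw" (len 12), cursors c1@3 c2@5 c3@8, authorship ..1.2..3....
After op 5 (delete): buffer="fopeexnqw" (len 9), cursors c1@2 c2@3 c3@5, authorship .........
After op 6 (add_cursor(4)): buffer="fopeexnqw" (len 9), cursors c1@2 c2@3 c4@4 c3@5, authorship .........

Answer: fopeexnqw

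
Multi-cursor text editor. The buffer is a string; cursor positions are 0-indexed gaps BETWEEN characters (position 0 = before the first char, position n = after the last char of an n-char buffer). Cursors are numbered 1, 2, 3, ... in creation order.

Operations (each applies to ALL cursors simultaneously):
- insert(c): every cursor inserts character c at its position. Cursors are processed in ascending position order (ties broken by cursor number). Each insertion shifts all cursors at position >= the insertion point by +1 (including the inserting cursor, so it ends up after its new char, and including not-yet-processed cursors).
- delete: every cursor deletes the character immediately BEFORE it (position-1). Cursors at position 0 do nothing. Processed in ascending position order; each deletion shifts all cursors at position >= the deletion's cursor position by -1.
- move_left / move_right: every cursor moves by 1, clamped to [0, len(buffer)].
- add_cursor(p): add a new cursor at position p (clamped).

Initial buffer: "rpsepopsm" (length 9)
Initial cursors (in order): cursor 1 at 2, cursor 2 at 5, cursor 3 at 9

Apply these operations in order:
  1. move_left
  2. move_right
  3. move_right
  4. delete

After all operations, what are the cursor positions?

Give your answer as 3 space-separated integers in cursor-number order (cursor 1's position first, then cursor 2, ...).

After op 1 (move_left): buffer="rpsepopsm" (len 9), cursors c1@1 c2@4 c3@8, authorship .........
After op 2 (move_right): buffer="rpsepopsm" (len 9), cursors c1@2 c2@5 c3@9, authorship .........
After op 3 (move_right): buffer="rpsepopsm" (len 9), cursors c1@3 c2@6 c3@9, authorship .........
After op 4 (delete): buffer="rpepps" (len 6), cursors c1@2 c2@4 c3@6, authorship ......

Answer: 2 4 6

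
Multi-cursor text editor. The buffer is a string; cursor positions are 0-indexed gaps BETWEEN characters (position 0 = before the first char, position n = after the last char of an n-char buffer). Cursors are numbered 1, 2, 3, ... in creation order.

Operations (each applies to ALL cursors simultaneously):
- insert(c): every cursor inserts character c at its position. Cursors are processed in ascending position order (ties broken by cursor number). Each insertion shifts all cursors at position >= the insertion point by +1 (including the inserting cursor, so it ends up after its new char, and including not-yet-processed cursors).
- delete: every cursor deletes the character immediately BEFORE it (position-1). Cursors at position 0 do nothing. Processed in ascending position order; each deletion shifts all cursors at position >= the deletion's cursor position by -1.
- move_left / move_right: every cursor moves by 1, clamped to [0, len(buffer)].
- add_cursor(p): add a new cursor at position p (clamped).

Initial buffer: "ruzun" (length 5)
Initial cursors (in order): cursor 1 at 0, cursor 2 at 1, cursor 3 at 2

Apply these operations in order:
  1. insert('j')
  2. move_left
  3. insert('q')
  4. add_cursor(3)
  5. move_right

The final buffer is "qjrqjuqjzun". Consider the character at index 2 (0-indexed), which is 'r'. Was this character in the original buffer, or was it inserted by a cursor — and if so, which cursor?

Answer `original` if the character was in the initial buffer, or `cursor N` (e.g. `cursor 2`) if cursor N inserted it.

After op 1 (insert('j')): buffer="jrjujzun" (len 8), cursors c1@1 c2@3 c3@5, authorship 1.2.3...
After op 2 (move_left): buffer="jrjujzun" (len 8), cursors c1@0 c2@2 c3@4, authorship 1.2.3...
After op 3 (insert('q')): buffer="qjrqjuqjzun" (len 11), cursors c1@1 c2@4 c3@7, authorship 11.22.33...
After op 4 (add_cursor(3)): buffer="qjrqjuqjzun" (len 11), cursors c1@1 c4@3 c2@4 c3@7, authorship 11.22.33...
After op 5 (move_right): buffer="qjrqjuqjzun" (len 11), cursors c1@2 c4@4 c2@5 c3@8, authorship 11.22.33...
Authorship (.=original, N=cursor N): 1 1 . 2 2 . 3 3 . . .
Index 2: author = original

Answer: original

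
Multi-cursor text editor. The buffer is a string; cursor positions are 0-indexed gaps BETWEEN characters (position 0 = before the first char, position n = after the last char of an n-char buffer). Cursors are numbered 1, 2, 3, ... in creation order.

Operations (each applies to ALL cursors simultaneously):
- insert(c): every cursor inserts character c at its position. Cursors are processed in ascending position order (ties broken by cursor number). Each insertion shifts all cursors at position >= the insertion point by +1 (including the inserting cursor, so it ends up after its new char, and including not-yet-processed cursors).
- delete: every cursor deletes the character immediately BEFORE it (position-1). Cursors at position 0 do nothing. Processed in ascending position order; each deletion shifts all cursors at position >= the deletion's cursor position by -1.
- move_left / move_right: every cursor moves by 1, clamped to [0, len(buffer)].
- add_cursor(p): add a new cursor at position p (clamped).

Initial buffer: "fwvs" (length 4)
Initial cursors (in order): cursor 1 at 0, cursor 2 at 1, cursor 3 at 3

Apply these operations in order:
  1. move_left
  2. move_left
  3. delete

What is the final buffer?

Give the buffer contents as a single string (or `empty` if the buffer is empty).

Answer: wvs

Derivation:
After op 1 (move_left): buffer="fwvs" (len 4), cursors c1@0 c2@0 c3@2, authorship ....
After op 2 (move_left): buffer="fwvs" (len 4), cursors c1@0 c2@0 c3@1, authorship ....
After op 3 (delete): buffer="wvs" (len 3), cursors c1@0 c2@0 c3@0, authorship ...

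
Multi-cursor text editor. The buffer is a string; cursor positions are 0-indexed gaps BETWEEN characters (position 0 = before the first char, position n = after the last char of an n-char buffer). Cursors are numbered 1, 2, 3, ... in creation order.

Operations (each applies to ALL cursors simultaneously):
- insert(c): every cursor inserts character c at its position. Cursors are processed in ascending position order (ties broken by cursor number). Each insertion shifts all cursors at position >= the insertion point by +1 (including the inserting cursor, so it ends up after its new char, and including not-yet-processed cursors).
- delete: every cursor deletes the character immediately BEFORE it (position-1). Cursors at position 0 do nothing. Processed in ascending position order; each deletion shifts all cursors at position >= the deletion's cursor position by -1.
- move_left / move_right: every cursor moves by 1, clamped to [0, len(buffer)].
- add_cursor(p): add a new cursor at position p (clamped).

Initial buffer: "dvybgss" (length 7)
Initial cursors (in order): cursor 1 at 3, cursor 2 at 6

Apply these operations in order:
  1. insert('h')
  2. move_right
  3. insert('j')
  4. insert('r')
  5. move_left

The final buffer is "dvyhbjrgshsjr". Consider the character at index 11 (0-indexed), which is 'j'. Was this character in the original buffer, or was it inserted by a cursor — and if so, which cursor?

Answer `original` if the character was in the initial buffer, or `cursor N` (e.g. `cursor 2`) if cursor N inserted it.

After op 1 (insert('h')): buffer="dvyhbgshs" (len 9), cursors c1@4 c2@8, authorship ...1...2.
After op 2 (move_right): buffer="dvyhbgshs" (len 9), cursors c1@5 c2@9, authorship ...1...2.
After op 3 (insert('j')): buffer="dvyhbjgshsj" (len 11), cursors c1@6 c2@11, authorship ...1.1..2.2
After op 4 (insert('r')): buffer="dvyhbjrgshsjr" (len 13), cursors c1@7 c2@13, authorship ...1.11..2.22
After op 5 (move_left): buffer="dvyhbjrgshsjr" (len 13), cursors c1@6 c2@12, authorship ...1.11..2.22
Authorship (.=original, N=cursor N): . . . 1 . 1 1 . . 2 . 2 2
Index 11: author = 2

Answer: cursor 2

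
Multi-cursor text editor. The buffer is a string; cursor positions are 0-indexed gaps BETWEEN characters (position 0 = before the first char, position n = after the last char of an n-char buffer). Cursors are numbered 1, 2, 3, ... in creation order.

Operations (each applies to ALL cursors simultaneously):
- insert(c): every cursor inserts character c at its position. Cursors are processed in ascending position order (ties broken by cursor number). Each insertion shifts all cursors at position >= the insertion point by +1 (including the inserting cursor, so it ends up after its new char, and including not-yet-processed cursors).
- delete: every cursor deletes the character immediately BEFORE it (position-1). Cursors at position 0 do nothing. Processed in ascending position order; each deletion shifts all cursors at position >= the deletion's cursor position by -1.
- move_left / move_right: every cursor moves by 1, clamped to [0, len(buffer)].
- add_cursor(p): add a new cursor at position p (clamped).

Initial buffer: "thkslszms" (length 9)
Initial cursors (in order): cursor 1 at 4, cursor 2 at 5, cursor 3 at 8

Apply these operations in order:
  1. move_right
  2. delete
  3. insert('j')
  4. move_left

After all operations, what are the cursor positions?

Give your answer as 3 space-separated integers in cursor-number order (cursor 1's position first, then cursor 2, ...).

After op 1 (move_right): buffer="thkslszms" (len 9), cursors c1@5 c2@6 c3@9, authorship .........
After op 2 (delete): buffer="thkszm" (len 6), cursors c1@4 c2@4 c3@6, authorship ......
After op 3 (insert('j')): buffer="thksjjzmj" (len 9), cursors c1@6 c2@6 c3@9, authorship ....12..3
After op 4 (move_left): buffer="thksjjzmj" (len 9), cursors c1@5 c2@5 c3@8, authorship ....12..3

Answer: 5 5 8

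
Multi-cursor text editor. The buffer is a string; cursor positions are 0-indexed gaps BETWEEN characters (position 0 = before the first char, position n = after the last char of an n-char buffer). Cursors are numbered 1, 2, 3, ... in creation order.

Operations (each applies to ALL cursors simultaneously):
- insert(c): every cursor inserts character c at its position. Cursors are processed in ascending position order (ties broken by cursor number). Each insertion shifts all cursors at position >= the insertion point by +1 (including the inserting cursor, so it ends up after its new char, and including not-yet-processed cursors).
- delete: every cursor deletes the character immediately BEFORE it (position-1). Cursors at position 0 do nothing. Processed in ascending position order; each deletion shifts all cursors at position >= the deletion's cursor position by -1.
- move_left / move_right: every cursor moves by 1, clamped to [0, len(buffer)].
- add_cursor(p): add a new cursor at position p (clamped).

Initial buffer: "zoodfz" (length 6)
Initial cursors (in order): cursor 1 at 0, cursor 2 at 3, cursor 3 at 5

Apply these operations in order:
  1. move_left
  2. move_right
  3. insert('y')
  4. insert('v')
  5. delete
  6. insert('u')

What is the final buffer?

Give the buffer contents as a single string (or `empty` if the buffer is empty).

Answer: zyuooyudfyuz

Derivation:
After op 1 (move_left): buffer="zoodfz" (len 6), cursors c1@0 c2@2 c3@4, authorship ......
After op 2 (move_right): buffer="zoodfz" (len 6), cursors c1@1 c2@3 c3@5, authorship ......
After op 3 (insert('y')): buffer="zyooydfyz" (len 9), cursors c1@2 c2@5 c3@8, authorship .1..2..3.
After op 4 (insert('v')): buffer="zyvooyvdfyvz" (len 12), cursors c1@3 c2@7 c3@11, authorship .11..22..33.
After op 5 (delete): buffer="zyooydfyz" (len 9), cursors c1@2 c2@5 c3@8, authorship .1..2..3.
After op 6 (insert('u')): buffer="zyuooyudfyuz" (len 12), cursors c1@3 c2@7 c3@11, authorship .11..22..33.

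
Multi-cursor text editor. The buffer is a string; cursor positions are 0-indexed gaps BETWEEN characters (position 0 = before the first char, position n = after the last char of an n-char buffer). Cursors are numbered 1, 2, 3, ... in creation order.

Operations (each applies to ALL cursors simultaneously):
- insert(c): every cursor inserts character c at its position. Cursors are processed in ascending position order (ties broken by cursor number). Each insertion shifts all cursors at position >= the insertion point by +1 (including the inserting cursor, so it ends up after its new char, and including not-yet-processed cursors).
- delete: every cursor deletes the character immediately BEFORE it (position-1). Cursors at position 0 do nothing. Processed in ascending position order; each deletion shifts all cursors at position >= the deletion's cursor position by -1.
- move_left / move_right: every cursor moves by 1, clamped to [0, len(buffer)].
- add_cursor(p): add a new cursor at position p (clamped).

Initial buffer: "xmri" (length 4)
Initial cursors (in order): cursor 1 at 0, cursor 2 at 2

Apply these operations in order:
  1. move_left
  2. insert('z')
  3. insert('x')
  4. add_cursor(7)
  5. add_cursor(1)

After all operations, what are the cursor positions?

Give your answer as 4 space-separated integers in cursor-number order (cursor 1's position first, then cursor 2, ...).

Answer: 2 5 7 1

Derivation:
After op 1 (move_left): buffer="xmri" (len 4), cursors c1@0 c2@1, authorship ....
After op 2 (insert('z')): buffer="zxzmri" (len 6), cursors c1@1 c2@3, authorship 1.2...
After op 3 (insert('x')): buffer="zxxzxmri" (len 8), cursors c1@2 c2@5, authorship 11.22...
After op 4 (add_cursor(7)): buffer="zxxzxmri" (len 8), cursors c1@2 c2@5 c3@7, authorship 11.22...
After op 5 (add_cursor(1)): buffer="zxxzxmri" (len 8), cursors c4@1 c1@2 c2@5 c3@7, authorship 11.22...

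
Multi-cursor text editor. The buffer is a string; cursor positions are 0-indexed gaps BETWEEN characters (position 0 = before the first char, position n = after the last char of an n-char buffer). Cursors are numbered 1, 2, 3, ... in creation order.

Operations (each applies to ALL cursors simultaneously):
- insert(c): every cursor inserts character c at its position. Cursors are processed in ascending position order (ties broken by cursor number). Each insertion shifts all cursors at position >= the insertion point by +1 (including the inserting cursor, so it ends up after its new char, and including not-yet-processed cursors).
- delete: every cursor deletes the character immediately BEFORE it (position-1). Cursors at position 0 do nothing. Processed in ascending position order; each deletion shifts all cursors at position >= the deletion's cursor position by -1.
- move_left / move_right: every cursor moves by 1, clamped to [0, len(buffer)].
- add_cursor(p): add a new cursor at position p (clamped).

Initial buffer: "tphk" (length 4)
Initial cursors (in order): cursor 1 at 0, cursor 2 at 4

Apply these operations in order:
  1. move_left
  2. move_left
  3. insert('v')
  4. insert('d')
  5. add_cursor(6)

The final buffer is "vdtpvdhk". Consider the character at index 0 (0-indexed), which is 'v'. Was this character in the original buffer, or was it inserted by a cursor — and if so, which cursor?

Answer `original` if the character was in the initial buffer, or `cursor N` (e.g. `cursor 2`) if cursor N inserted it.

Answer: cursor 1

Derivation:
After op 1 (move_left): buffer="tphk" (len 4), cursors c1@0 c2@3, authorship ....
After op 2 (move_left): buffer="tphk" (len 4), cursors c1@0 c2@2, authorship ....
After op 3 (insert('v')): buffer="vtpvhk" (len 6), cursors c1@1 c2@4, authorship 1..2..
After op 4 (insert('d')): buffer="vdtpvdhk" (len 8), cursors c1@2 c2@6, authorship 11..22..
After op 5 (add_cursor(6)): buffer="vdtpvdhk" (len 8), cursors c1@2 c2@6 c3@6, authorship 11..22..
Authorship (.=original, N=cursor N): 1 1 . . 2 2 . .
Index 0: author = 1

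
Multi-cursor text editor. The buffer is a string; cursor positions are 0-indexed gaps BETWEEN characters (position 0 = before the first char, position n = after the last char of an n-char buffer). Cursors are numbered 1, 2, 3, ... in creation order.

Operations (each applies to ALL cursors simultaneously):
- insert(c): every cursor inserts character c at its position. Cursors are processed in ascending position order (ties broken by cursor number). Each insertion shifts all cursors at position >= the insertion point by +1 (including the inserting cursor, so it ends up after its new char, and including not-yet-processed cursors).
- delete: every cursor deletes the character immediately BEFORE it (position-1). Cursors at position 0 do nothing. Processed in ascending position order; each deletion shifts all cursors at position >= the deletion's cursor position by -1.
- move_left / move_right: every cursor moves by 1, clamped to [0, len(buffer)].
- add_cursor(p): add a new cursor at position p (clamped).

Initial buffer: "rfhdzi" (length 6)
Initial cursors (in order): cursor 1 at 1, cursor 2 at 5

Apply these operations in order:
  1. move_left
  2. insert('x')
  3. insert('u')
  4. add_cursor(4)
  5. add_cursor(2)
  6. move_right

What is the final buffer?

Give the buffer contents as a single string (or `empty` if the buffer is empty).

Answer: xurfhdxuzi

Derivation:
After op 1 (move_left): buffer="rfhdzi" (len 6), cursors c1@0 c2@4, authorship ......
After op 2 (insert('x')): buffer="xrfhdxzi" (len 8), cursors c1@1 c2@6, authorship 1....2..
After op 3 (insert('u')): buffer="xurfhdxuzi" (len 10), cursors c1@2 c2@8, authorship 11....22..
After op 4 (add_cursor(4)): buffer="xurfhdxuzi" (len 10), cursors c1@2 c3@4 c2@8, authorship 11....22..
After op 5 (add_cursor(2)): buffer="xurfhdxuzi" (len 10), cursors c1@2 c4@2 c3@4 c2@8, authorship 11....22..
After op 6 (move_right): buffer="xurfhdxuzi" (len 10), cursors c1@3 c4@3 c3@5 c2@9, authorship 11....22..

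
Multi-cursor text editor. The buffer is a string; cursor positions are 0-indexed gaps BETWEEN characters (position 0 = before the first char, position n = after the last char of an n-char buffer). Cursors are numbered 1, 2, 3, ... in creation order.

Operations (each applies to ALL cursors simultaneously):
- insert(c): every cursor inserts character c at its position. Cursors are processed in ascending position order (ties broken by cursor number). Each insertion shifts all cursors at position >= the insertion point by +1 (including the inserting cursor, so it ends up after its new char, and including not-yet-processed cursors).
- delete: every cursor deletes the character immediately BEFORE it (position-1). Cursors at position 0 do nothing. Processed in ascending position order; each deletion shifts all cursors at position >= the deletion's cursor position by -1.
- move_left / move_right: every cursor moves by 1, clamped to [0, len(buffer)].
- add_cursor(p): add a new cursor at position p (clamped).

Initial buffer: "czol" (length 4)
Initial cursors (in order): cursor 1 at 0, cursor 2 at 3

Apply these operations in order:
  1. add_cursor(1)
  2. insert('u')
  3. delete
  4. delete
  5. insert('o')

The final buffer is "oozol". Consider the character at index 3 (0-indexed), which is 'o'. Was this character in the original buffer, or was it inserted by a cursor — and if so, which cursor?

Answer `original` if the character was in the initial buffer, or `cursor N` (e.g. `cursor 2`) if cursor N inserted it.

Answer: cursor 2

Derivation:
After op 1 (add_cursor(1)): buffer="czol" (len 4), cursors c1@0 c3@1 c2@3, authorship ....
After op 2 (insert('u')): buffer="ucuzoul" (len 7), cursors c1@1 c3@3 c2@6, authorship 1.3..2.
After op 3 (delete): buffer="czol" (len 4), cursors c1@0 c3@1 c2@3, authorship ....
After op 4 (delete): buffer="zl" (len 2), cursors c1@0 c3@0 c2@1, authorship ..
After op 5 (insert('o')): buffer="oozol" (len 5), cursors c1@2 c3@2 c2@4, authorship 13.2.
Authorship (.=original, N=cursor N): 1 3 . 2 .
Index 3: author = 2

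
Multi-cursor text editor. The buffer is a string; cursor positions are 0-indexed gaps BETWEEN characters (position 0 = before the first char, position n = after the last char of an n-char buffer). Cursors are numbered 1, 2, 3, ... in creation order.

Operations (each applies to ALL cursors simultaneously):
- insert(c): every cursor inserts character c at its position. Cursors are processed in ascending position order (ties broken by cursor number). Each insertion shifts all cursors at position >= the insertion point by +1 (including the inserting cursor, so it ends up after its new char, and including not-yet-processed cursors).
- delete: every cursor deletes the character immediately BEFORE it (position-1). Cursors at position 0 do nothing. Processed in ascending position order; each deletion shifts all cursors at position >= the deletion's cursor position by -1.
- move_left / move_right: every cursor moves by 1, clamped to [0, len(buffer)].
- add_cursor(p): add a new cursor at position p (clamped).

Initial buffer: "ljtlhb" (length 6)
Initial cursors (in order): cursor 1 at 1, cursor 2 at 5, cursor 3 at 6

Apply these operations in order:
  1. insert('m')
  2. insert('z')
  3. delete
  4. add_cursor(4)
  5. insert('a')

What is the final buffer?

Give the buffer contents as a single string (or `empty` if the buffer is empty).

After op 1 (insert('m')): buffer="lmjtlhmbm" (len 9), cursors c1@2 c2@7 c3@9, authorship .1....2.3
After op 2 (insert('z')): buffer="lmzjtlhmzbmz" (len 12), cursors c1@3 c2@9 c3@12, authorship .11....22.33
After op 3 (delete): buffer="lmjtlhmbm" (len 9), cursors c1@2 c2@7 c3@9, authorship .1....2.3
After op 4 (add_cursor(4)): buffer="lmjtlhmbm" (len 9), cursors c1@2 c4@4 c2@7 c3@9, authorship .1....2.3
After op 5 (insert('a')): buffer="lmajtalhmabma" (len 13), cursors c1@3 c4@6 c2@10 c3@13, authorship .11..4..22.33

Answer: lmajtalhmabma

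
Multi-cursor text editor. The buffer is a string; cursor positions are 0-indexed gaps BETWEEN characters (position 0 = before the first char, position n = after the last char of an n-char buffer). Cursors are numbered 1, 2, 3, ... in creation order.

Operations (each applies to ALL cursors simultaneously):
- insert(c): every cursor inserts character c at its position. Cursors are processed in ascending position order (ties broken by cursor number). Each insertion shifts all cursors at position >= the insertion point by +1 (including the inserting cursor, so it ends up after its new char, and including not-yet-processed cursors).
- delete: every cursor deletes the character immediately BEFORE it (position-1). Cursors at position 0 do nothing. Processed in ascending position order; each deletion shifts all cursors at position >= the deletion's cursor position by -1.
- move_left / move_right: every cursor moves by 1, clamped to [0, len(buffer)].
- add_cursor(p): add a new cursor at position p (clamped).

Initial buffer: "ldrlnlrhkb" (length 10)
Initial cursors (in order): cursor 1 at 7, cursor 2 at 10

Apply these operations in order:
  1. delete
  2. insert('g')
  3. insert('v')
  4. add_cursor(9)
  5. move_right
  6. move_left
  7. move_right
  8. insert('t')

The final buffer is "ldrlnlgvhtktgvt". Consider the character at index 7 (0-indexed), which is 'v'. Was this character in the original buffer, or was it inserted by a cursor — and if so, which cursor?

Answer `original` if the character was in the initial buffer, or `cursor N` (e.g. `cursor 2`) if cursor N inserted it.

Answer: cursor 1

Derivation:
After op 1 (delete): buffer="ldrlnlhk" (len 8), cursors c1@6 c2@8, authorship ........
After op 2 (insert('g')): buffer="ldrlnlghkg" (len 10), cursors c1@7 c2@10, authorship ......1..2
After op 3 (insert('v')): buffer="ldrlnlgvhkgv" (len 12), cursors c1@8 c2@12, authorship ......11..22
After op 4 (add_cursor(9)): buffer="ldrlnlgvhkgv" (len 12), cursors c1@8 c3@9 c2@12, authorship ......11..22
After op 5 (move_right): buffer="ldrlnlgvhkgv" (len 12), cursors c1@9 c3@10 c2@12, authorship ......11..22
After op 6 (move_left): buffer="ldrlnlgvhkgv" (len 12), cursors c1@8 c3@9 c2@11, authorship ......11..22
After op 7 (move_right): buffer="ldrlnlgvhkgv" (len 12), cursors c1@9 c3@10 c2@12, authorship ......11..22
After op 8 (insert('t')): buffer="ldrlnlgvhtktgvt" (len 15), cursors c1@10 c3@12 c2@15, authorship ......11.1.3222
Authorship (.=original, N=cursor N): . . . . . . 1 1 . 1 . 3 2 2 2
Index 7: author = 1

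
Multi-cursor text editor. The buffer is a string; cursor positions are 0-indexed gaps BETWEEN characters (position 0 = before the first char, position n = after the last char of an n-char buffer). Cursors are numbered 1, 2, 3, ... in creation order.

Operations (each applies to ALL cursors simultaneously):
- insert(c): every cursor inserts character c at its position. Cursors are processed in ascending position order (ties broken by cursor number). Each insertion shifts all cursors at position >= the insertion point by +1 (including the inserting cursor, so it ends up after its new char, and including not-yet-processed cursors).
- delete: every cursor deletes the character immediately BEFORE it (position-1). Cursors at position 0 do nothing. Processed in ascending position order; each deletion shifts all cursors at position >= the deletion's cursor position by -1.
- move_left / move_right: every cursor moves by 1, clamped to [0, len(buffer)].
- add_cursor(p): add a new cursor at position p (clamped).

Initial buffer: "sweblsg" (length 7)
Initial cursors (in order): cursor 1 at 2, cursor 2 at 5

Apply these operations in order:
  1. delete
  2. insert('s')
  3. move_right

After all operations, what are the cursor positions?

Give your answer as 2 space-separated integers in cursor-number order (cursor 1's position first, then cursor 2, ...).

After op 1 (delete): buffer="sebsg" (len 5), cursors c1@1 c2@3, authorship .....
After op 2 (insert('s')): buffer="ssebssg" (len 7), cursors c1@2 c2@5, authorship .1..2..
After op 3 (move_right): buffer="ssebssg" (len 7), cursors c1@3 c2@6, authorship .1..2..

Answer: 3 6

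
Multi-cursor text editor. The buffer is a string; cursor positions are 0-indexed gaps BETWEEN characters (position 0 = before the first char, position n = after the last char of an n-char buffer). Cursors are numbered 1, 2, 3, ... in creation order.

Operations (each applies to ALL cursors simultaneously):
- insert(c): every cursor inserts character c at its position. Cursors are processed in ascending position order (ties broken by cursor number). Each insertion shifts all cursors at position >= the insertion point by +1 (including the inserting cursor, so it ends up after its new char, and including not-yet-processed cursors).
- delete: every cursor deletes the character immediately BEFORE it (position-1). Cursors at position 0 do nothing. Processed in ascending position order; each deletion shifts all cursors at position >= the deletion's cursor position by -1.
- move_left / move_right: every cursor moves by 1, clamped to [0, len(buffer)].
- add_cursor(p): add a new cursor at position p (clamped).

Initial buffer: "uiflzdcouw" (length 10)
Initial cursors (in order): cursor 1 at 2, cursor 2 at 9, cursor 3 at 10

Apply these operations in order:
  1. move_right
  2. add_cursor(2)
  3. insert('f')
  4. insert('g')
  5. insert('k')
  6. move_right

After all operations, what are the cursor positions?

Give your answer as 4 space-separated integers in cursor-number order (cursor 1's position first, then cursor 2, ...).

Answer: 10 22 22 6

Derivation:
After op 1 (move_right): buffer="uiflzdcouw" (len 10), cursors c1@3 c2@10 c3@10, authorship ..........
After op 2 (add_cursor(2)): buffer="uiflzdcouw" (len 10), cursors c4@2 c1@3 c2@10 c3@10, authorship ..........
After op 3 (insert('f')): buffer="uiffflzdcouwff" (len 14), cursors c4@3 c1@5 c2@14 c3@14, authorship ..4.1.......23
After op 4 (insert('g')): buffer="uifgffglzdcouwffgg" (len 18), cursors c4@4 c1@7 c2@18 c3@18, authorship ..44.11.......2323
After op 5 (insert('k')): buffer="uifgkffgklzdcouwffggkk" (len 22), cursors c4@5 c1@9 c2@22 c3@22, authorship ..444.111.......232323
After op 6 (move_right): buffer="uifgkffgklzdcouwffggkk" (len 22), cursors c4@6 c1@10 c2@22 c3@22, authorship ..444.111.......232323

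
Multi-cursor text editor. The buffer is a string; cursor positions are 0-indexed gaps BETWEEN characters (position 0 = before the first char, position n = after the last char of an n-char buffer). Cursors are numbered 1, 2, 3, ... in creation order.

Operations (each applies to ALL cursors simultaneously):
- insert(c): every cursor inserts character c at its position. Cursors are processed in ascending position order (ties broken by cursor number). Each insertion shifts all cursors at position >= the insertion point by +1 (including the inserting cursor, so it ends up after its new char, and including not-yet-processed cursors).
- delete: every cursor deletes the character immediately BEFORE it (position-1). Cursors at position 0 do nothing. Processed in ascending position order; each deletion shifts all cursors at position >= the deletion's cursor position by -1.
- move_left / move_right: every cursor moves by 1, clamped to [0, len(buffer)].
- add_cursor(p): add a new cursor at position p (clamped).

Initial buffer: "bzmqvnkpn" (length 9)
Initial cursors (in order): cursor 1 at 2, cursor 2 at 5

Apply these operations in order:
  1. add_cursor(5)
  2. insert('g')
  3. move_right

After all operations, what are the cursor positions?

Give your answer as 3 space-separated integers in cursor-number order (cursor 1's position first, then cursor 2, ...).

After op 1 (add_cursor(5)): buffer="bzmqvnkpn" (len 9), cursors c1@2 c2@5 c3@5, authorship .........
After op 2 (insert('g')): buffer="bzgmqvggnkpn" (len 12), cursors c1@3 c2@8 c3@8, authorship ..1...23....
After op 3 (move_right): buffer="bzgmqvggnkpn" (len 12), cursors c1@4 c2@9 c3@9, authorship ..1...23....

Answer: 4 9 9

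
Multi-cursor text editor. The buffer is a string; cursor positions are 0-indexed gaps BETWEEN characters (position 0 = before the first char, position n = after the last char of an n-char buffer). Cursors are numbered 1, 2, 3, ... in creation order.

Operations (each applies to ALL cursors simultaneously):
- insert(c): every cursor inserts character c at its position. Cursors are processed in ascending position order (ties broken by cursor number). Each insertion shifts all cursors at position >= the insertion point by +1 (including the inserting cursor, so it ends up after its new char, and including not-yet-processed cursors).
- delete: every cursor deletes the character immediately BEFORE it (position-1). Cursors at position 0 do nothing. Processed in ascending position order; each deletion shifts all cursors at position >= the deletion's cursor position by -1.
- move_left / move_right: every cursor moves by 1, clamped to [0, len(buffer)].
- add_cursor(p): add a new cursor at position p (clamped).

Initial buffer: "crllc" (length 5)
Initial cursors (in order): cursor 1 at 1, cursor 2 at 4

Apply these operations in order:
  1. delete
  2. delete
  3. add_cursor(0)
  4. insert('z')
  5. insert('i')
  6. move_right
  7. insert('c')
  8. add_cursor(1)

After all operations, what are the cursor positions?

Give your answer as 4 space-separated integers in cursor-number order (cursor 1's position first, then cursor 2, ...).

After op 1 (delete): buffer="rlc" (len 3), cursors c1@0 c2@2, authorship ...
After op 2 (delete): buffer="rc" (len 2), cursors c1@0 c2@1, authorship ..
After op 3 (add_cursor(0)): buffer="rc" (len 2), cursors c1@0 c3@0 c2@1, authorship ..
After op 4 (insert('z')): buffer="zzrzc" (len 5), cursors c1@2 c3@2 c2@4, authorship 13.2.
After op 5 (insert('i')): buffer="zziirzic" (len 8), cursors c1@4 c3@4 c2@7, authorship 1313.22.
After op 6 (move_right): buffer="zziirzic" (len 8), cursors c1@5 c3@5 c2@8, authorship 1313.22.
After op 7 (insert('c')): buffer="zziircczicc" (len 11), cursors c1@7 c3@7 c2@11, authorship 1313.1322.2
After op 8 (add_cursor(1)): buffer="zziircczicc" (len 11), cursors c4@1 c1@7 c3@7 c2@11, authorship 1313.1322.2

Answer: 7 11 7 1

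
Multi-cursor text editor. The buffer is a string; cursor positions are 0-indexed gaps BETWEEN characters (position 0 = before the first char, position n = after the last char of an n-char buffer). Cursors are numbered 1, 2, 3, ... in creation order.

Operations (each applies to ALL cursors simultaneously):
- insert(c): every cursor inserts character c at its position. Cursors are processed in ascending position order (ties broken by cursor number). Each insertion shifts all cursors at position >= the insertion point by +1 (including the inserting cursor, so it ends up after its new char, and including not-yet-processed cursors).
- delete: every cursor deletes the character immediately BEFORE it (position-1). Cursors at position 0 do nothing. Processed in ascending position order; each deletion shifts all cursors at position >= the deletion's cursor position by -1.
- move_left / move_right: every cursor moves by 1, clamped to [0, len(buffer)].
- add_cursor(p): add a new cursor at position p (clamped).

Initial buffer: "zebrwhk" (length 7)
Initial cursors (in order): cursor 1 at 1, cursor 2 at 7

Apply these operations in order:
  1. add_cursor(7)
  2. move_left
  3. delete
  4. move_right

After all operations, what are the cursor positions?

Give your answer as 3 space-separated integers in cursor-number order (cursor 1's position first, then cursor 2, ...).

After op 1 (add_cursor(7)): buffer="zebrwhk" (len 7), cursors c1@1 c2@7 c3@7, authorship .......
After op 2 (move_left): buffer="zebrwhk" (len 7), cursors c1@0 c2@6 c3@6, authorship .......
After op 3 (delete): buffer="zebrk" (len 5), cursors c1@0 c2@4 c3@4, authorship .....
After op 4 (move_right): buffer="zebrk" (len 5), cursors c1@1 c2@5 c3@5, authorship .....

Answer: 1 5 5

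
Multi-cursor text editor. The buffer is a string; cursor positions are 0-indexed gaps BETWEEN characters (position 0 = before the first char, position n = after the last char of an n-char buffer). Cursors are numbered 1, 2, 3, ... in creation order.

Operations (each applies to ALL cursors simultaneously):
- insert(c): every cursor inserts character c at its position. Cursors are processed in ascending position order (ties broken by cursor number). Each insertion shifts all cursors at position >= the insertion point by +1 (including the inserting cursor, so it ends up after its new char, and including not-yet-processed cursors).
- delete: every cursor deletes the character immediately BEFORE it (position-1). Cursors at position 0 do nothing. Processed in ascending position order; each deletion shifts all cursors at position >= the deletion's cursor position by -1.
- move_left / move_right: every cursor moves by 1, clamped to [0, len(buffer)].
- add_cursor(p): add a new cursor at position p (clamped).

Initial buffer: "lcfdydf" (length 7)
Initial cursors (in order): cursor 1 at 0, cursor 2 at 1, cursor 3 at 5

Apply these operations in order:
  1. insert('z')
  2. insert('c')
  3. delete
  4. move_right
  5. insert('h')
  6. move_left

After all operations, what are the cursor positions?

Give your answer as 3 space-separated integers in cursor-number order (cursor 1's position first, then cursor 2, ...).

Answer: 2 5 11

Derivation:
After op 1 (insert('z')): buffer="zlzcfdyzdf" (len 10), cursors c1@1 c2@3 c3@8, authorship 1.2....3..
After op 2 (insert('c')): buffer="zclzccfdyzcdf" (len 13), cursors c1@2 c2@5 c3@11, authorship 11.22....33..
After op 3 (delete): buffer="zlzcfdyzdf" (len 10), cursors c1@1 c2@3 c3@8, authorship 1.2....3..
After op 4 (move_right): buffer="zlzcfdyzdf" (len 10), cursors c1@2 c2@4 c3@9, authorship 1.2....3..
After op 5 (insert('h')): buffer="zlhzchfdyzdhf" (len 13), cursors c1@3 c2@6 c3@12, authorship 1.12.2...3.3.
After op 6 (move_left): buffer="zlhzchfdyzdhf" (len 13), cursors c1@2 c2@5 c3@11, authorship 1.12.2...3.3.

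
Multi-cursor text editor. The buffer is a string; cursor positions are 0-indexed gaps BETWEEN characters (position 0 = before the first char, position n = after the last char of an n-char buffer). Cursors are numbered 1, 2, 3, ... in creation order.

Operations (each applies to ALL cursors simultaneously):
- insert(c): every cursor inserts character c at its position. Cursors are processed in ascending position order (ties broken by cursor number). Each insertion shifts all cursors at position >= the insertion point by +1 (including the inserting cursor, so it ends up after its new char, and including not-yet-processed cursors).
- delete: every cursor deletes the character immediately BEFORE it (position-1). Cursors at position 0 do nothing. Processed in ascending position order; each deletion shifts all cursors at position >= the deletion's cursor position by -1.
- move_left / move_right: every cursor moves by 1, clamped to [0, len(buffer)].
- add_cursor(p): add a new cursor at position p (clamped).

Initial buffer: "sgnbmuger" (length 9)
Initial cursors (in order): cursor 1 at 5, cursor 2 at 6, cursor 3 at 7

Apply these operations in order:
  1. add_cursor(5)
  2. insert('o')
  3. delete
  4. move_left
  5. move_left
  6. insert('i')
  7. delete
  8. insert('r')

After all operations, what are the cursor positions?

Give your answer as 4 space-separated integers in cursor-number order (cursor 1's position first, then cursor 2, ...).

Answer: 5 7 9 5

Derivation:
After op 1 (add_cursor(5)): buffer="sgnbmuger" (len 9), cursors c1@5 c4@5 c2@6 c3@7, authorship .........
After op 2 (insert('o')): buffer="sgnbmoouogoer" (len 13), cursors c1@7 c4@7 c2@9 c3@11, authorship .....14.2.3..
After op 3 (delete): buffer="sgnbmuger" (len 9), cursors c1@5 c4@5 c2@6 c3@7, authorship .........
After op 4 (move_left): buffer="sgnbmuger" (len 9), cursors c1@4 c4@4 c2@5 c3@6, authorship .........
After op 5 (move_left): buffer="sgnbmuger" (len 9), cursors c1@3 c4@3 c2@4 c3@5, authorship .........
After op 6 (insert('i')): buffer="sgniibimiuger" (len 13), cursors c1@5 c4@5 c2@7 c3@9, authorship ...14.2.3....
After op 7 (delete): buffer="sgnbmuger" (len 9), cursors c1@3 c4@3 c2@4 c3@5, authorship .........
After op 8 (insert('r')): buffer="sgnrrbrmruger" (len 13), cursors c1@5 c4@5 c2@7 c3@9, authorship ...14.2.3....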